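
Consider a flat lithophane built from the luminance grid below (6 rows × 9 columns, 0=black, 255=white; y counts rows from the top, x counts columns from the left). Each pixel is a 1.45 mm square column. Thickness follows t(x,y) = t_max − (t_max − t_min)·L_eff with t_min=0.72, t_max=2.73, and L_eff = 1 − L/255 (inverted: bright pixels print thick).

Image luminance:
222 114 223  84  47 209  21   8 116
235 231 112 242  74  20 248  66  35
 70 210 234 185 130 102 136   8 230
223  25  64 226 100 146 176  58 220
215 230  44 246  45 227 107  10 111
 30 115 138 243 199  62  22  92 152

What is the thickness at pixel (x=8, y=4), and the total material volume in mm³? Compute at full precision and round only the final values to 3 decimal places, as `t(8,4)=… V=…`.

span = t_max - t_min = 2.73 - 0.72 = 2.010
L(8,4) = 111, L_eff = 1 - 111/255 = 0.564706 (inverted)
t(8,4) = 2.73 - 2.010·0.564706 = 1.595
Σt over all 6·9 pixels = 404363/4250 ≈ 95.1442353
V = pitch²·Σt = 1.45²·404363/4250 = 200.041

t(8,4)=1.595 V=200.041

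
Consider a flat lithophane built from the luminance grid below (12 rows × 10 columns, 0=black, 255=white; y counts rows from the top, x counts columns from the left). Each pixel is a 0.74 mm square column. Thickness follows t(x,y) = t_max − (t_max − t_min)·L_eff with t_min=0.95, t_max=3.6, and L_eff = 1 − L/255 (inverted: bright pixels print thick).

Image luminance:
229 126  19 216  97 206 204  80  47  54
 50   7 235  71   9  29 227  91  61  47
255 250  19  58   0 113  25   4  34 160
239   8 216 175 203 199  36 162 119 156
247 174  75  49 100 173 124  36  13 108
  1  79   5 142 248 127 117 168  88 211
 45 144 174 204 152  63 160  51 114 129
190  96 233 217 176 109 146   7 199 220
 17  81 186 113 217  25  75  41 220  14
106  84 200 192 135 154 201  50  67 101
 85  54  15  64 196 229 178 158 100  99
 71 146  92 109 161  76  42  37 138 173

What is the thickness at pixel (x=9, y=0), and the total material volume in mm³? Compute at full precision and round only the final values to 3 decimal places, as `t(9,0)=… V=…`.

span = t_max - t_min = 3.6 - 0.95 = 2.650
L(9,0) = 54, L_eff = 1 - 54/255 = 0.788235 (inverted)
t(9,0) = 3.6 - 2.650·0.788235 = 1.511
Σt over all 12·10 pixels = 332864/1275 ≈ 261.0698039
V = pitch²·Σt = 0.74²·332864/1275 = 142.962

t(9,0)=1.511 V=142.962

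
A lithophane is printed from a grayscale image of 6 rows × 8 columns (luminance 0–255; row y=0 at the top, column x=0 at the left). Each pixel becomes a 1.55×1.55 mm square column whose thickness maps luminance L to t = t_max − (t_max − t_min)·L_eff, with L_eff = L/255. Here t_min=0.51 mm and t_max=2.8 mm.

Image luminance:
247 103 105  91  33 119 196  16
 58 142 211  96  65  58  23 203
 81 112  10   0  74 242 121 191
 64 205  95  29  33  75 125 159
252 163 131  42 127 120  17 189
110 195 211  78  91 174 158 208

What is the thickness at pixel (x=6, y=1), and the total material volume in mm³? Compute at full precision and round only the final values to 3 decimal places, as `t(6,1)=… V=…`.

span = t_max - t_min = 2.8 - 0.51 = 2.290
L(6,1) = 23, L_eff = 23/255 = 0.090196
t(6,1) = 2.8 - 2.290·0.090196 = 2.593
Σt over all 6·8 pixels = 533452/6375 ≈ 83.6787451
V = pitch²·Σt = 1.55²·533452/6375 = 201.038

t(6,1)=2.593 V=201.038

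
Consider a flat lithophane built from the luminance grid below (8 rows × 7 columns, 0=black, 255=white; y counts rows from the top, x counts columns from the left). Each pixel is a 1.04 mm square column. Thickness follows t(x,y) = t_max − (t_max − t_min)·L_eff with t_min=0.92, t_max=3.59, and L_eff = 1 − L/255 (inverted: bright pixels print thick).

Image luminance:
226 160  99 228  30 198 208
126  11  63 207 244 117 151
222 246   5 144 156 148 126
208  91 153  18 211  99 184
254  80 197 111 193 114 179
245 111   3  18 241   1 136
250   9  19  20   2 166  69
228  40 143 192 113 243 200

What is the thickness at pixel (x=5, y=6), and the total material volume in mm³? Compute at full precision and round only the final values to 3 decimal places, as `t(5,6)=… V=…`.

t(5,6)=2.658 V=142.428

span = t_max - t_min = 3.59 - 0.92 = 2.670
L(5,6) = 166, L_eff = 1 - 166/255 = 0.349020 (inverted)
t(5,6) = 3.59 - 2.670·0.349020 = 2.658
Σt over all 8·7 pixels = 279826/2125 ≈ 131.6828235
V = pitch²·Σt = 1.04²·279826/2125 = 142.428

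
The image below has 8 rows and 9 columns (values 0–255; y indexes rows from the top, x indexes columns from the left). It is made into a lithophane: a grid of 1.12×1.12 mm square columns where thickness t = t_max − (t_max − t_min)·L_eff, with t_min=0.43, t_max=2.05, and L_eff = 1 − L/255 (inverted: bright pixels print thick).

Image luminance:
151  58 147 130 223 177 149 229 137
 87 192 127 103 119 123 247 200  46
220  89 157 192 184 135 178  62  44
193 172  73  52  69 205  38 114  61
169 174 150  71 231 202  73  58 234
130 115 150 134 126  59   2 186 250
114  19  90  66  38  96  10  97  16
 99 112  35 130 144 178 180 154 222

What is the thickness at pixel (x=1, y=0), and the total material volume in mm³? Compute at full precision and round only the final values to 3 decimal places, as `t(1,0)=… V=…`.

span = t_max - t_min = 2.05 - 0.43 = 1.620
L(1,0) = 58, L_eff = 1 - 58/255 = 0.772549 (inverted)
t(1,0) = 2.05 - 1.620·0.772549 = 0.798
Σt over all 8·9 pixels = 89.388
V = pitch²·Σt = 1.12²·89.388 = 112.128

t(1,0)=0.798 V=112.128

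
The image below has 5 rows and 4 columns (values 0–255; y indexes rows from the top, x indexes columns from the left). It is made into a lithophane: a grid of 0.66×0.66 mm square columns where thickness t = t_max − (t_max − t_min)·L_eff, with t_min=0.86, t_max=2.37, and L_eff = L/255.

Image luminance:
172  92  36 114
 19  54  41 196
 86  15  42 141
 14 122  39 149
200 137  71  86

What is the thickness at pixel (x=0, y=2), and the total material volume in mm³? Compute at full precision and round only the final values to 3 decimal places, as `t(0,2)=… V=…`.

span = t_max - t_min = 2.37 - 0.86 = 1.510
L(0,2) = 86, L_eff = 86/255 = 0.337255
t(0,2) = 2.37 - 1.510·0.337255 = 1.861
Σt over all 5·4 pixels = 466487/12750 ≈ 36.5872157
V = pitch²·Σt = 0.66²·466487/12750 = 15.937

t(0,2)=1.861 V=15.937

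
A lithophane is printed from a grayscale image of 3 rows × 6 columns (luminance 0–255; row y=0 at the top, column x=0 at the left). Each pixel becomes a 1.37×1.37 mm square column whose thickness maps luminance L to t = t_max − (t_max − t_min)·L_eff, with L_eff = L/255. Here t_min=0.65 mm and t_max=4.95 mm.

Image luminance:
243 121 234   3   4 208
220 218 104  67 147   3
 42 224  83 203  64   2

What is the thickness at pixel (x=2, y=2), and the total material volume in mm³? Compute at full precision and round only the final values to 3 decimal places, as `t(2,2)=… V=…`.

t(2,2)=3.550 V=97.919

span = t_max - t_min = 4.95 - 0.65 = 4.300
L(2,2) = 83, L_eff = 83/255 = 0.325490
t(2,2) = 4.95 - 4.300·0.325490 = 3.550
Σt over all 3·6 pixels = 8869/170 ≈ 52.1705882
V = pitch²·Σt = 1.37²·8869/170 = 97.919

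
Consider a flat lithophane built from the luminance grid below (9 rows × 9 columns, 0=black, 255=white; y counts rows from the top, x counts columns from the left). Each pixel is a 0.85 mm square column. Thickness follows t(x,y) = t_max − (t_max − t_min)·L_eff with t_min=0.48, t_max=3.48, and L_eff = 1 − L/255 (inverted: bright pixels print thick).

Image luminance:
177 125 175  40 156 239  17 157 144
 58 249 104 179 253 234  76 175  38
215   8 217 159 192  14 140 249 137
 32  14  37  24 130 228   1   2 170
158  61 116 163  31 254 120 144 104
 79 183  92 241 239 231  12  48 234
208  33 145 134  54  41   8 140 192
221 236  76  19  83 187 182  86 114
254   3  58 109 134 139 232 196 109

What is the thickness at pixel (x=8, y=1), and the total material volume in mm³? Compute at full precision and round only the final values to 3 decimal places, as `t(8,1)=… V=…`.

span = t_max - t_min = 3.48 - 0.48 = 3.000
L(8,1) = 38, L_eff = 1 - 38/255 = 0.850980 (inverted)
t(8,1) = 3.48 - 3.000·0.850980 = 0.927
Σt over all 9·9 pixels = 68864/425 ≈ 162.0329412
V = pitch²·Σt = 0.85²·68864/425 = 117.069

t(8,1)=0.927 V=117.069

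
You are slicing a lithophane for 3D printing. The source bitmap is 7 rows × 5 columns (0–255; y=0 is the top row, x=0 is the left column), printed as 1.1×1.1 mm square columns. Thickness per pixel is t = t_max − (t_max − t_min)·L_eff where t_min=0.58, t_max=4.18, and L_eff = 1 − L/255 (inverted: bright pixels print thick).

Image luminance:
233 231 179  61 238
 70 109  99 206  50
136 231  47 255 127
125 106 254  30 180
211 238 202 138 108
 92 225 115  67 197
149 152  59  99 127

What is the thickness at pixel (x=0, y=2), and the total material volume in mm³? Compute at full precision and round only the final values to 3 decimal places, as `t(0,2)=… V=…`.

span = t_max - t_min = 4.18 - 0.58 = 3.600
L(0,2) = 136, L_eff = 1 - 136/255 = 0.466667 (inverted)
t(0,2) = 4.18 - 3.600·0.466667 = 2.500
Σt over all 7·5 pixels = 79007/850 ≈ 92.9494118
V = pitch²·Σt = 1.1²·79007/850 = 112.469

t(0,2)=2.500 V=112.469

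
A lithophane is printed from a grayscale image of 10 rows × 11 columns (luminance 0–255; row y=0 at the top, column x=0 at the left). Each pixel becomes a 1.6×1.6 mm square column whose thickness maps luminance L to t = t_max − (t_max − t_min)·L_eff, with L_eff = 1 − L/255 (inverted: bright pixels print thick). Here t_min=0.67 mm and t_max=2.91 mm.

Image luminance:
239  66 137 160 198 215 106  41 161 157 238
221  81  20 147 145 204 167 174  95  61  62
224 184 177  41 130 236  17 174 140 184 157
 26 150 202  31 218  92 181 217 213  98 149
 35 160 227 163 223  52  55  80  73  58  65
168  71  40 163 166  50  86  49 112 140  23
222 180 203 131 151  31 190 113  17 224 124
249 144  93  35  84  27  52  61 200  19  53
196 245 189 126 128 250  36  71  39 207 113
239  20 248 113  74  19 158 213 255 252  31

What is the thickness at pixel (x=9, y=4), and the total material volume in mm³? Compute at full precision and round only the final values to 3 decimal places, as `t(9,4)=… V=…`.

span = t_max - t_min = 2.91 - 0.67 = 2.240
L(9,4) = 58, L_eff = 1 - 58/255 = 0.772549 (inverted)
t(9,4) = 2.91 - 2.240·0.772549 = 1.179
Σt over all 10·11 pixels = 510943/2550 ≈ 200.3698039
V = pitch²·Σt = 1.6²·510943/2550 = 512.947

t(9,4)=1.179 V=512.947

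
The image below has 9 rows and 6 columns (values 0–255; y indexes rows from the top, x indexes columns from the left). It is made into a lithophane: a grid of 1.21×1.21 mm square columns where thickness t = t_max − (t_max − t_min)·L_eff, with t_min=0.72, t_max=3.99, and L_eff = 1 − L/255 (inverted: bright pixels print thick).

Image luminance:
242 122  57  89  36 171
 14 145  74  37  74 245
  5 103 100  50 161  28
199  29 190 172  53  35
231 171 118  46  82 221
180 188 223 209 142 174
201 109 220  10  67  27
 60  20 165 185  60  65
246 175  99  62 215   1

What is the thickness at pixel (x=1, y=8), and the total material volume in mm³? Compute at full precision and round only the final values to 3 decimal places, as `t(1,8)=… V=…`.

span = t_max - t_min = 3.99 - 0.72 = 3.270
L(1,8) = 175, L_eff = 1 - 175/255 = 0.313725 (inverted)
t(1,8) = 3.99 - 3.270·0.313725 = 2.964
Σt over all 9·6 pixels = 1028407/8500 ≈ 120.9890588
V = pitch²·Σt = 1.21²·1028407/8500 = 177.140

t(1,8)=2.964 V=177.140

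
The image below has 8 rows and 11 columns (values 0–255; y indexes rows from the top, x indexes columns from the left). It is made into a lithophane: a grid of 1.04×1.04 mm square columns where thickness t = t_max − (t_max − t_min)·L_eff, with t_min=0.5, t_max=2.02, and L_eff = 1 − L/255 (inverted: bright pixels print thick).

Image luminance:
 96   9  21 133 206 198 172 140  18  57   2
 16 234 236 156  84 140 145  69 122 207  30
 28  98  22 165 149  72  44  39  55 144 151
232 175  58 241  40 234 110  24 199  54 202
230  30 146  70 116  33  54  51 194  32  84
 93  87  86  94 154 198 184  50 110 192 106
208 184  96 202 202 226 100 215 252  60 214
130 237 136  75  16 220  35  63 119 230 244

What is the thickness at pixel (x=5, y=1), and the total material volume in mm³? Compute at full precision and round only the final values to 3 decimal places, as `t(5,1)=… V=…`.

span = t_max - t_min = 2.02 - 0.5 = 1.520
L(5,1) = 140, L_eff = 1 - 140/255 = 0.450980 (inverted)
t(5,1) = 2.02 - 1.520·0.450980 = 1.335
Σt over all 8·11 pixels = 138826/1275 ≈ 108.8831373
V = pitch²·Σt = 1.04²·138826/1275 = 117.768

t(5,1)=1.335 V=117.768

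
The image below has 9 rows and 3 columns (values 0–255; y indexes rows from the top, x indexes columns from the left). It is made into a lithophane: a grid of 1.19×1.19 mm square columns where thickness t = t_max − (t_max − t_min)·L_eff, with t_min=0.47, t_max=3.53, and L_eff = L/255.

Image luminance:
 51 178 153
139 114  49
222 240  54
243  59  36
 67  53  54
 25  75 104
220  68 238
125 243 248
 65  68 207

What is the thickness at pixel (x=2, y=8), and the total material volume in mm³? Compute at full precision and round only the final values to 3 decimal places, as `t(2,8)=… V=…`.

span = t_max - t_min = 3.53 - 0.47 = 3.060
L(2,8) = 207, L_eff = 207/255 = 0.811765
t(2,8) = 3.53 - 3.060·0.811765 = 1.046
Σt over all 9·3 pixels = 54.534
V = pitch²·Σt = 1.19²·54.534 = 77.226

t(2,8)=1.046 V=77.226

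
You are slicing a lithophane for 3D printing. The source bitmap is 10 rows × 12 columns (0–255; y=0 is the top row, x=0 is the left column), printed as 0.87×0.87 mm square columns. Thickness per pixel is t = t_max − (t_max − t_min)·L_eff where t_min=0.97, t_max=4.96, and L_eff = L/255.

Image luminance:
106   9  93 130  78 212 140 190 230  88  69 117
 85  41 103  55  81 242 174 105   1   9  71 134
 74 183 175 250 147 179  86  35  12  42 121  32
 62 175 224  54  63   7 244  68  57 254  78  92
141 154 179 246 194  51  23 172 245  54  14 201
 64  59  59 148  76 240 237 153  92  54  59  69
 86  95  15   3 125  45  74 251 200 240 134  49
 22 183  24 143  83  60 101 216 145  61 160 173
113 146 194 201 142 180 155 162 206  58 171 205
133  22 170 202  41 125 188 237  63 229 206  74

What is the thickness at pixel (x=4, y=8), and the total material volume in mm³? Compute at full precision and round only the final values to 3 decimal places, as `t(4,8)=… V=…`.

span = t_max - t_min = 4.96 - 0.97 = 3.990
L(4,8) = 142, L_eff = 142/255 = 0.556863
t(4,8) = 4.96 - 3.990·0.556863 = 2.738
Σt over all 10·12 pixels = 780281/2125 ≈ 367.1910588
V = pitch²·Σt = 0.87²·780281/2125 = 277.927

t(4,8)=2.738 V=277.927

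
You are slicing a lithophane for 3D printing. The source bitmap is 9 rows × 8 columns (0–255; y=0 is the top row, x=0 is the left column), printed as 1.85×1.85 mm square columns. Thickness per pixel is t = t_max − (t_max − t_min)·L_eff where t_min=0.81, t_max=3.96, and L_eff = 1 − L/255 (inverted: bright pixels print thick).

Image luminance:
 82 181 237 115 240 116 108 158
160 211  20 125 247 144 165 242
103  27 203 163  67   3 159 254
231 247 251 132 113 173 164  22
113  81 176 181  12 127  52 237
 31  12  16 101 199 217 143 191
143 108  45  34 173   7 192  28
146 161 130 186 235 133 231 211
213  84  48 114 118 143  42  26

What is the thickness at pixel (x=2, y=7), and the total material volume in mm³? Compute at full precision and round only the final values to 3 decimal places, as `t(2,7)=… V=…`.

span = t_max - t_min = 3.96 - 0.81 = 3.150
L(2,7) = 130, L_eff = 1 - 130/255 = 0.490196 (inverted)
t(2,7) = 3.96 - 3.150·0.490196 = 2.416
Σt over all 9·8 pixels = 302907/1700 ≈ 178.1805882
V = pitch²·Σt = 1.85²·302907/1700 = 609.823

t(2,7)=2.416 V=609.823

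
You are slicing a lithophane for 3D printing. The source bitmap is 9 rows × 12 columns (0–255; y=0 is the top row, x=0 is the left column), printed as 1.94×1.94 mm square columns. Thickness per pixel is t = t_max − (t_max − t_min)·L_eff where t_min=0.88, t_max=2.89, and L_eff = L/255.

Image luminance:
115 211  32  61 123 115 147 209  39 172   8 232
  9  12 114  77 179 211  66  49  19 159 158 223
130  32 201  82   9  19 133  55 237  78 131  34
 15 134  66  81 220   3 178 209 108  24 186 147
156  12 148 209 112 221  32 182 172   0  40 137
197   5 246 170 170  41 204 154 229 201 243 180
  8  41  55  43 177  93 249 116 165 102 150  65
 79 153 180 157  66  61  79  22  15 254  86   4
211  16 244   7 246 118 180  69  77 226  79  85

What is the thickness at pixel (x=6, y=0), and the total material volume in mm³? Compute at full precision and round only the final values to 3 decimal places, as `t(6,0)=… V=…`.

span = t_max - t_min = 2.89 - 0.88 = 2.010
L(6,0) = 147, L_eff = 147/255 = 0.576471
t(6,0) = 2.89 - 2.010·0.576471 = 1.731
Σt over all 9·12 pixels = 1802723/8500 ≈ 212.0850588
V = pitch²·Σt = 1.94²·1802723/8500 = 798.203

t(6,0)=1.731 V=798.203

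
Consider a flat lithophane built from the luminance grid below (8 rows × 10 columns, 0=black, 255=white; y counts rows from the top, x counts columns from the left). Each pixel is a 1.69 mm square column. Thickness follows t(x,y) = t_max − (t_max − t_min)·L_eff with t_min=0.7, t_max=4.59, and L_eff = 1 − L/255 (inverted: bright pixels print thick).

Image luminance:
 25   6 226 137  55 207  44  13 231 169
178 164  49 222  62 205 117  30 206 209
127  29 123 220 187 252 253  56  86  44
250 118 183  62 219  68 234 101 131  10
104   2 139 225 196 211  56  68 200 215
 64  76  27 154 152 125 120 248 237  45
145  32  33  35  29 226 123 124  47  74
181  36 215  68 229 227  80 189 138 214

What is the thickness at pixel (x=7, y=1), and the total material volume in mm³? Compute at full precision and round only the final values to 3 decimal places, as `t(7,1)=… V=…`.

span = t_max - t_min = 4.59 - 0.7 = 3.890
L(7,1) = 30, L_eff = 1 - 30/255 = 0.882353 (inverted)
t(7,1) = 4.59 - 3.890·0.882353 = 1.158
Σt over all 8·10 pixels = 5480213/25500 ≈ 214.9103137
V = pitch²·Σt = 1.69²·5480213/25500 = 613.805

t(7,1)=1.158 V=613.805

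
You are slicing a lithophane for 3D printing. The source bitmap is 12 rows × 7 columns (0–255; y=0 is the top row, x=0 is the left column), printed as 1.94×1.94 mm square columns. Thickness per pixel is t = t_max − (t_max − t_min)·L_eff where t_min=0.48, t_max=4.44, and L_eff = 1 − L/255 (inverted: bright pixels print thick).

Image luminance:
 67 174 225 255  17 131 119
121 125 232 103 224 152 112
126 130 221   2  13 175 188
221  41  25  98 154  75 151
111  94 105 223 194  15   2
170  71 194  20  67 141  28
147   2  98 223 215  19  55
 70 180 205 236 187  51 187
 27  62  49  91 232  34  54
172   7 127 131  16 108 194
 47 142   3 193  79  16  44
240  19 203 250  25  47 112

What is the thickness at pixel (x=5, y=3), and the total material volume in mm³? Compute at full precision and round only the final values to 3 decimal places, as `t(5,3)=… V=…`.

span = t_max - t_min = 4.44 - 0.48 = 3.960
L(5,3) = 75, L_eff = 1 - 75/255 = 0.705882 (inverted)
t(5,3) = 4.44 - 3.960·0.705882 = 1.645
Σt over all 12·7 pixels = 406143/2125 ≈ 191.1261176
V = pitch²·Σt = 1.94²·406143/2125 = 719.322

t(5,3)=1.645 V=719.322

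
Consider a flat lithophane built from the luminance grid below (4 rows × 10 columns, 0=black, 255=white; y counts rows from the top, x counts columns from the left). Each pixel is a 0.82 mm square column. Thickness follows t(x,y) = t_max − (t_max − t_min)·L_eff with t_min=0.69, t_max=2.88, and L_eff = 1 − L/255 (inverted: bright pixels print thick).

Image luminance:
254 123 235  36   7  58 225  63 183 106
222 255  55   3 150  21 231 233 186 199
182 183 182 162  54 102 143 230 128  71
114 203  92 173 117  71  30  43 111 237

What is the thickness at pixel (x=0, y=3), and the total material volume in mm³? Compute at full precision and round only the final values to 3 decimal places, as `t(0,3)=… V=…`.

t(0,3)=1.669 V=50.163

span = t_max - t_min = 2.88 - 0.69 = 2.190
L(0,3) = 114, L_eff = 1 - 114/255 = 0.552941 (inverted)
t(0,3) = 2.88 - 2.190·0.552941 = 1.669
Σt over all 4·10 pixels = 634129/8500 ≈ 74.6034118
V = pitch²·Σt = 0.82²·634129/8500 = 50.163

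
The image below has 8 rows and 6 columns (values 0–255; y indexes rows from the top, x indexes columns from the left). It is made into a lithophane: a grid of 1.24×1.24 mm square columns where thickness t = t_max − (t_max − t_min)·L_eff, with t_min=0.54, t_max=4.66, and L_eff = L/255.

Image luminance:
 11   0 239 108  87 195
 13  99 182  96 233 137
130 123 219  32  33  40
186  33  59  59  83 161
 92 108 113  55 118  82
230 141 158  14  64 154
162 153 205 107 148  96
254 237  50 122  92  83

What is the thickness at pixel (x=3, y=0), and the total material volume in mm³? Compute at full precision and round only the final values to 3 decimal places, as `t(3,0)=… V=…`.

span = t_max - t_min = 4.66 - 0.54 = 4.120
L(3,0) = 108, L_eff = 108/255 = 0.423529
t(3,0) = 4.66 - 4.120·0.423529 = 2.915
Σt over all 8·6 pixels = 849572/6375 ≈ 133.2661961
V = pitch²·Σt = 1.24²·849572/6375 = 204.910

t(3,0)=2.915 V=204.910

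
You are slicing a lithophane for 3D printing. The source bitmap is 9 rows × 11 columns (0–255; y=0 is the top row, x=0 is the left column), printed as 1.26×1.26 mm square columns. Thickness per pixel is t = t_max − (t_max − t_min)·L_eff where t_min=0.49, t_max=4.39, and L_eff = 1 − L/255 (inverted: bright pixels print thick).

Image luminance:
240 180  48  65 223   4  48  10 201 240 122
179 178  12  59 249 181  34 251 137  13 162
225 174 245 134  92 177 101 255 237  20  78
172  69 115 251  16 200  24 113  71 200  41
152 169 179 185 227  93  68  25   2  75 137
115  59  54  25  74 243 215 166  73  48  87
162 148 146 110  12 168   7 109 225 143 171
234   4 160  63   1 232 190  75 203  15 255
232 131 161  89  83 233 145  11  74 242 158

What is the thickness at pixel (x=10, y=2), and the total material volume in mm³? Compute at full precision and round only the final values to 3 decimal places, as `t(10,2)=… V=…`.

t(10,2)=1.683 V=385.601

span = t_max - t_min = 4.39 - 0.49 = 3.900
L(10,2) = 78, L_eff = 1 - 78/255 = 0.694118 (inverted)
t(10,2) = 4.39 - 3.900·0.694118 = 1.683
Σt over all 9·11 pixels = 412901/1700 ≈ 242.8829412
V = pitch²·Σt = 1.26²·412901/1700 = 385.601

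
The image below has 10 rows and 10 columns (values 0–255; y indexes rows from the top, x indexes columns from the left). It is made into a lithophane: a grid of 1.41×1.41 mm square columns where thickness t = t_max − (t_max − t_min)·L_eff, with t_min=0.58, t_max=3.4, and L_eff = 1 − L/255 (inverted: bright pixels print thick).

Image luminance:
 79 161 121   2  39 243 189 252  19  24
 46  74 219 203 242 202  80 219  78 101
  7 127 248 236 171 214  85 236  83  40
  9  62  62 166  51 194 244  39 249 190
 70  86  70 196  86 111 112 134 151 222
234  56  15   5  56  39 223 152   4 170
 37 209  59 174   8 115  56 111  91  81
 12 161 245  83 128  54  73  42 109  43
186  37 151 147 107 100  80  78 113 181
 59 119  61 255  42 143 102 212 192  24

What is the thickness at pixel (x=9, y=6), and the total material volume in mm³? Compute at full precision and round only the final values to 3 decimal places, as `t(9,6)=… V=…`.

t(9,6)=1.476 V=374.261

span = t_max - t_min = 3.4 - 0.58 = 2.820
L(9,6) = 81, L_eff = 1 - 81/255 = 0.682353 (inverted)
t(9,6) = 3.4 - 2.820·0.682353 = 1.476
Σt over all 10·10 pixels = 400033/2125 ≈ 188.2508235
V = pitch²·Σt = 1.41²·400033/2125 = 374.261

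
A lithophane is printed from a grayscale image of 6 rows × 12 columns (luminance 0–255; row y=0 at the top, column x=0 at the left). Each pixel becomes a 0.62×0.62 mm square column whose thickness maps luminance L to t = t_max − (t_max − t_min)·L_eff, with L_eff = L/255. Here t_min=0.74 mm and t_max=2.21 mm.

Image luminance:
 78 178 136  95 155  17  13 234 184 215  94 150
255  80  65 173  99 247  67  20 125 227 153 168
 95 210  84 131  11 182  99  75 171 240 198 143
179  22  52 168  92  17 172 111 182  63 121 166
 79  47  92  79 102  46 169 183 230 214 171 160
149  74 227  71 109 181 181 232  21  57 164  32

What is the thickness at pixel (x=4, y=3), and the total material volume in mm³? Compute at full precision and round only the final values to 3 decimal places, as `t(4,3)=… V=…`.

t(4,3)=1.680 V=40.597

span = t_max - t_min = 2.21 - 0.74 = 1.470
L(4,3) = 92, L_eff = 92/255 = 0.360784
t(4,3) = 2.21 - 1.470·0.360784 = 1.680
Σt over all 6·12 pixels = 105.612
V = pitch²·Σt = 0.62²·105.612 = 40.597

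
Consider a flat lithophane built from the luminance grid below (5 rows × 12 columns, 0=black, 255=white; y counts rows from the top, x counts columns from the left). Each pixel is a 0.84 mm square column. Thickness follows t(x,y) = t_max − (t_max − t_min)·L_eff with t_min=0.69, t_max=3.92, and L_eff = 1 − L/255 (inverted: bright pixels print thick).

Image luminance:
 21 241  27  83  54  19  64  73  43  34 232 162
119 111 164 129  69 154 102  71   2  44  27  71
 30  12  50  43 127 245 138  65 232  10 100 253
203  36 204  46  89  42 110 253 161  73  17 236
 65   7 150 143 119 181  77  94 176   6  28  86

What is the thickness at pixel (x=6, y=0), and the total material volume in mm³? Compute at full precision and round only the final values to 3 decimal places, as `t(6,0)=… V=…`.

t(6,0)=1.501 V=83.043

span = t_max - t_min = 3.92 - 0.69 = 3.230
L(6,0) = 64, L_eff = 1 - 64/255 = 0.749020 (inverted)
t(6,0) = 3.92 - 3.230·0.749020 = 1.501
Σt over all 5·12 pixels = 176537/1500 ≈ 117.6913333
V = pitch²·Σt = 0.84²·176537/1500 = 83.043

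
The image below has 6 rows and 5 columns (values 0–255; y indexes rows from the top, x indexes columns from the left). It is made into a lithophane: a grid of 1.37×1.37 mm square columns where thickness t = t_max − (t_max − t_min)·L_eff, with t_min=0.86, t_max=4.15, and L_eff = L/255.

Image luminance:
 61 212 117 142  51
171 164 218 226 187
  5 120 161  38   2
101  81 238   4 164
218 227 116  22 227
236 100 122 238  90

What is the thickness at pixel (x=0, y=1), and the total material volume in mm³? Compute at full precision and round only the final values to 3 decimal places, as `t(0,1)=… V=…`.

span = t_max - t_min = 4.15 - 0.86 = 3.290
L(0,1) = 171, L_eff = 171/255 = 0.670588
t(0,1) = 4.15 - 3.290·0.670588 = 1.944
Σt over all 6·5 pixels = 613113/8500 ≈ 72.1309412
V = pitch²·Σt = 1.37²·613113/8500 = 135.383

t(0,1)=1.944 V=135.383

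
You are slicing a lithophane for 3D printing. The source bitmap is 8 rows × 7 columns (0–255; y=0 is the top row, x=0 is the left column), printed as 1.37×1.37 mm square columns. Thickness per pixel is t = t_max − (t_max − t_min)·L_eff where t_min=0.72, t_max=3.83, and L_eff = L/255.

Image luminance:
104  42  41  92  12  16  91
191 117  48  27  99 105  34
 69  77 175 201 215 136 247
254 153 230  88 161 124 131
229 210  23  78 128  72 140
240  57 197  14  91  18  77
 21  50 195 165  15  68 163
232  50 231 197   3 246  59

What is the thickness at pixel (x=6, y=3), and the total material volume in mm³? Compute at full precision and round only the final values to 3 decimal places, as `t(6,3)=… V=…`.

span = t_max - t_min = 3.83 - 0.72 = 3.110
L(6,3) = 131, L_eff = 131/255 = 0.513725
t(6,3) = 3.83 - 3.110·0.513725 = 2.232
Σt over all 8·7 pixels = 1144167/8500 ≈ 134.6078824
V = pitch²·Σt = 1.37²·1144167/8500 = 252.646

t(6,3)=2.232 V=252.646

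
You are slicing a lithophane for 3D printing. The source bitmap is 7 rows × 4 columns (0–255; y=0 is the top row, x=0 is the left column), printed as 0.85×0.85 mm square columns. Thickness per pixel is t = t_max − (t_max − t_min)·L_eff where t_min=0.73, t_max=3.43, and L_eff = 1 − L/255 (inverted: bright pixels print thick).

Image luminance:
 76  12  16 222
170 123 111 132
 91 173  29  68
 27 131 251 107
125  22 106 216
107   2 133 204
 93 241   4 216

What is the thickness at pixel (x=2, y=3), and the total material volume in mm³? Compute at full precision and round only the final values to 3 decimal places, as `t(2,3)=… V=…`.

t(2,3)=3.388 V=39.309

span = t_max - t_min = 3.43 - 0.73 = 2.700
L(2,3) = 251, L_eff = 1 - 251/255 = 0.015686 (inverted)
t(2,3) = 3.43 - 2.700·0.015686 = 3.388
Σt over all 7·4 pixels = 23123/425 ≈ 54.4070588
V = pitch²·Σt = 0.85²·23123/425 = 39.309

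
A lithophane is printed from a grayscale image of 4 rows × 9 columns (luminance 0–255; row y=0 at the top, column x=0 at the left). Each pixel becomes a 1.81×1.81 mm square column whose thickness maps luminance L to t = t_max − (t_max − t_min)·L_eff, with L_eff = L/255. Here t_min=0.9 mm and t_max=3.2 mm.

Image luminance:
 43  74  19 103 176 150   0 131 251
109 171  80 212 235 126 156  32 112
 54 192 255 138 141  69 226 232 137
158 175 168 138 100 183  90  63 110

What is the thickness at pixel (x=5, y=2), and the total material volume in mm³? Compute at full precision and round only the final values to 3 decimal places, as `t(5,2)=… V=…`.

t(5,2)=2.578 V=235.305

span = t_max - t_min = 3.2 - 0.9 = 2.300
L(5,2) = 69, L_eff = 69/255 = 0.270588
t(5,2) = 3.2 - 2.300·0.270588 = 2.578
Σt over all 4·9 pixels = 61051/850 ≈ 71.8247059
V = pitch²·Σt = 1.81²·61051/850 = 235.305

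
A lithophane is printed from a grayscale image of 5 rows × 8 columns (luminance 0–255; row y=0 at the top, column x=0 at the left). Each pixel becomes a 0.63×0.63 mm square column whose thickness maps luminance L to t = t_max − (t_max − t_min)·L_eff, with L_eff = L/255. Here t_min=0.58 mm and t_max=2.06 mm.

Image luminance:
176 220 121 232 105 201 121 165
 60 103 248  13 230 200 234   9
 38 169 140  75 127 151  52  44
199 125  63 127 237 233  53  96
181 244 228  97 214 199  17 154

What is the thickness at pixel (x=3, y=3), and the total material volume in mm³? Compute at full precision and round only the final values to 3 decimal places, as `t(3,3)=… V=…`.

span = t_max - t_min = 2.06 - 0.58 = 1.480
L(3,3) = 127, L_eff = 127/255 = 0.498039
t(3,3) = 2.06 - 1.480·0.498039 = 1.323
Σt over all 5·8 pixels = 314363/6375 ≈ 49.3118431
V = pitch²·Σt = 0.63²·314363/6375 = 19.572

t(3,3)=1.323 V=19.572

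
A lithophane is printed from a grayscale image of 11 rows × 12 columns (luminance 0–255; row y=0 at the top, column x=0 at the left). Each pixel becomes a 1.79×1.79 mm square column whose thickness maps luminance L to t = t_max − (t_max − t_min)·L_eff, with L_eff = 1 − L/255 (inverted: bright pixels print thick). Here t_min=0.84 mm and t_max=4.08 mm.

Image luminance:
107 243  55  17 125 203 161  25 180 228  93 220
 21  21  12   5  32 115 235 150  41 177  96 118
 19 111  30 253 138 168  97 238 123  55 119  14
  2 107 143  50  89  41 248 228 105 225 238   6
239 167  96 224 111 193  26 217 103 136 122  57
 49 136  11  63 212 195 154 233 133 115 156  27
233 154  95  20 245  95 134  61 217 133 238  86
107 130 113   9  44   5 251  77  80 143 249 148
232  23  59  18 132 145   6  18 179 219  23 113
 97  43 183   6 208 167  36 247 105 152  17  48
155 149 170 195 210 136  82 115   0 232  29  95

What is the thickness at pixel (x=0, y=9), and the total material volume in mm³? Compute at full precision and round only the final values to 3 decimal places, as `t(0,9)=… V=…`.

span = t_max - t_min = 4.08 - 0.84 = 3.240
L(0,9) = 97, L_eff = 1 - 97/255 = 0.619608 (inverted)
t(0,9) = 4.08 - 3.240·0.619608 = 2.072
Σt over all 11·12 pixels = 662571/2125 ≈ 311.7981176
V = pitch²·Σt = 1.79²·662571/2125 = 999.032

t(0,9)=2.072 V=999.032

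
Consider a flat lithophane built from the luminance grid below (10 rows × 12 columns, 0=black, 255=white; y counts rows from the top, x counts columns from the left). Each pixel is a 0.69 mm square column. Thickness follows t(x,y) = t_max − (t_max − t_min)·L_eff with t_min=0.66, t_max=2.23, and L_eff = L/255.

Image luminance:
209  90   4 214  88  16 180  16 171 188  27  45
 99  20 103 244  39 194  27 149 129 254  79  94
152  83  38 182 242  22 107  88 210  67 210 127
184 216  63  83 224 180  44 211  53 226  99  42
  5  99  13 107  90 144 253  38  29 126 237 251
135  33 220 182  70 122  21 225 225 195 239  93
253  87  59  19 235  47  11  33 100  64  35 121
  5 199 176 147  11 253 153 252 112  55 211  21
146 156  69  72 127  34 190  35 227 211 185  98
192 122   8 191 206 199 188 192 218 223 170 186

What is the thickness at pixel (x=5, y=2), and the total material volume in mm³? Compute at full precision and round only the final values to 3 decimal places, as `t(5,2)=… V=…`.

t(5,2)=2.095 V=82.591

span = t_max - t_min = 2.23 - 0.66 = 1.570
L(5,2) = 22, L_eff = 22/255 = 0.086275
t(5,2) = 2.23 - 1.570·0.086275 = 2.095
Σt over all 10·12 pixels = 368632/2125 ≈ 173.4738824
V = pitch²·Σt = 0.69²·368632/2125 = 82.591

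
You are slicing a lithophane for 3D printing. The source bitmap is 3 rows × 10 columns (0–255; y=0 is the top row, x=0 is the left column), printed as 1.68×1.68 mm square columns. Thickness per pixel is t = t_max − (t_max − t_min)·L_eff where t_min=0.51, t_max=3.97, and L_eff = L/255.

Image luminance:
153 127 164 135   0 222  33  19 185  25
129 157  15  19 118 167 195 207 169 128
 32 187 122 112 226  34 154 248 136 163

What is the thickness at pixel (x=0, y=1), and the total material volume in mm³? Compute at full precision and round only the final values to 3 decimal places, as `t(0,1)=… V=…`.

t(0,1)=2.220 V=191.350

span = t_max - t_min = 3.97 - 0.51 = 3.460
L(0,1) = 129, L_eff = 129/255 = 0.505882
t(0,1) = 3.97 - 3.460·0.505882 = 2.220
Σt over all 3·10 pixels = 432206/6375 ≈ 67.7970196
V = pitch²·Σt = 1.68²·432206/6375 = 191.350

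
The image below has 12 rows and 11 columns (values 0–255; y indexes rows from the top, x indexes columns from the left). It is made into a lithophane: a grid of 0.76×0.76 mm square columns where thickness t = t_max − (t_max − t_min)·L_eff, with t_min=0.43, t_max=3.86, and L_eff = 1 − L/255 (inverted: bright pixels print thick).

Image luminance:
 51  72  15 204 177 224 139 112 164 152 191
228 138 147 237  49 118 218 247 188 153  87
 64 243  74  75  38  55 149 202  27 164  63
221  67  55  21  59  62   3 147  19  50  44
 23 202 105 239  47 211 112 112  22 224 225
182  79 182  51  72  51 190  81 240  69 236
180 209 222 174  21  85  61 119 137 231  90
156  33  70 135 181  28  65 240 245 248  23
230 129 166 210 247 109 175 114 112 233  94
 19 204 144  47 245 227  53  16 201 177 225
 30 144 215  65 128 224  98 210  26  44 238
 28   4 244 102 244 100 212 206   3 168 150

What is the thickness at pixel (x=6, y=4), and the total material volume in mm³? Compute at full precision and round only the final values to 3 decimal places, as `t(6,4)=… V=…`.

span = t_max - t_min = 3.86 - 0.43 = 3.430
L(6,4) = 112, L_eff = 1 - 112/255 = 0.560784 (inverted)
t(6,4) = 3.86 - 3.430·0.560784 = 1.937
Σt over all 12·11 pixels = 7409063/25500 ≈ 290.5514902
V = pitch²·Σt = 0.76²·7409063/25500 = 167.823

t(6,4)=1.937 V=167.823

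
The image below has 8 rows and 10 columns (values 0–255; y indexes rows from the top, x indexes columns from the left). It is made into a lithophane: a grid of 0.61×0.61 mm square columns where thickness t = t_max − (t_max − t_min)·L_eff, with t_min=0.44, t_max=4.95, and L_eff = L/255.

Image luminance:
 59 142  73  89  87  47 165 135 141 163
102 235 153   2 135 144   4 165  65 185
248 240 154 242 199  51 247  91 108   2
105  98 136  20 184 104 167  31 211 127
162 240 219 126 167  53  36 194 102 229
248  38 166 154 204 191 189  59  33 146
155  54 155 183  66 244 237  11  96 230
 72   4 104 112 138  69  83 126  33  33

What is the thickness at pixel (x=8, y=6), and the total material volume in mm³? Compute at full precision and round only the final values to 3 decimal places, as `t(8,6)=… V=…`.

span = t_max - t_min = 4.95 - 0.44 = 4.510
L(8,6) = 96, L_eff = 96/255 = 0.376471
t(8,6) = 4.95 - 4.510·0.376471 = 3.252
Σt over all 8·10 pixels = 322949/1500 ≈ 215.2993333
V = pitch²·Σt = 0.61²·322949/1500 = 80.113

t(8,6)=3.252 V=80.113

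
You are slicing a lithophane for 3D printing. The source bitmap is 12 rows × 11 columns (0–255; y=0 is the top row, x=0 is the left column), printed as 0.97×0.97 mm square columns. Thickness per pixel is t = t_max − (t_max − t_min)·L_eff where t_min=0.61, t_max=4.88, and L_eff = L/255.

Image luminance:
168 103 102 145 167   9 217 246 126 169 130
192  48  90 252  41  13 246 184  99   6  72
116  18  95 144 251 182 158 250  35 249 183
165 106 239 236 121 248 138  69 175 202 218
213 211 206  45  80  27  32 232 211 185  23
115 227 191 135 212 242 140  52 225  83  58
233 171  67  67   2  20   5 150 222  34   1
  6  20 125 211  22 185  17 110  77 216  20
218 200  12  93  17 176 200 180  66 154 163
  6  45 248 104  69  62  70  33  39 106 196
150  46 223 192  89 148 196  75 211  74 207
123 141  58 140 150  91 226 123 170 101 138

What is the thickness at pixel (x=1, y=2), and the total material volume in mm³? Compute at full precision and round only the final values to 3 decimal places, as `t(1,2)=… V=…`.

t(1,2)=4.579 V=337.018

span = t_max - t_min = 4.88 - 0.61 = 4.270
L(1,2) = 18, L_eff = 18/255 = 0.070588
t(1,2) = 4.88 - 4.270·0.070588 = 4.579
Σt over all 12·11 pixels = 4566887/12750 ≈ 358.1872157
V = pitch²·Σt = 0.97²·4566887/12750 = 337.018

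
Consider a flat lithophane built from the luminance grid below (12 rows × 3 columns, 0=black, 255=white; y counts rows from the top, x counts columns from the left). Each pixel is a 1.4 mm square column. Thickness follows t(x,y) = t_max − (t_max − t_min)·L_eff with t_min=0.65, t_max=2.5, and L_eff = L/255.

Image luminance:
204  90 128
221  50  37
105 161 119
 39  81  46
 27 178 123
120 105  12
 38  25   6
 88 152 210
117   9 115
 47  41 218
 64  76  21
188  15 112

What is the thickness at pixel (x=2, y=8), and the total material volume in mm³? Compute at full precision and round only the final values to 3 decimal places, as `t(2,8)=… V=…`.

t(2,8)=1.666 V=128.224

span = t_max - t_min = 2.5 - 0.65 = 1.850
L(2,8) = 115, L_eff = 115/255 = 0.450980
t(2,8) = 2.5 - 1.850·0.450980 = 1.666
Σt over all 12·3 pixels = 83411/1275 ≈ 65.4203922
V = pitch²·Σt = 1.4²·83411/1275 = 128.224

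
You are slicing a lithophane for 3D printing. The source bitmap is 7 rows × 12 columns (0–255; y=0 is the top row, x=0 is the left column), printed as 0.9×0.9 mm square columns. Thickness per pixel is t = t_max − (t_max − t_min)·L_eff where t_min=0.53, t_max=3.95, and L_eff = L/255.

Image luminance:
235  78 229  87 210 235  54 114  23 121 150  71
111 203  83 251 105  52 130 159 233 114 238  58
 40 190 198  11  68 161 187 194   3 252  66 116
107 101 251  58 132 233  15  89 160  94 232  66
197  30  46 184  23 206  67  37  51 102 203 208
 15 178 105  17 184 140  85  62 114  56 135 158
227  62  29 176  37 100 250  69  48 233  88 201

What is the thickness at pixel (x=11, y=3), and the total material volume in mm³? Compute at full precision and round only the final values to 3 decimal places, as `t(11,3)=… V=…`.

span = t_max - t_min = 3.95 - 0.53 = 3.420
L(11,3) = 66, L_eff = 66/255 = 0.258824
t(11,3) = 3.95 - 3.420·0.258824 = 3.065
Σt over all 7·12 pixels = 812163/4250 ≈ 191.0971765
V = pitch²·Σt = 0.9²·812163/4250 = 154.789

t(11,3)=3.065 V=154.789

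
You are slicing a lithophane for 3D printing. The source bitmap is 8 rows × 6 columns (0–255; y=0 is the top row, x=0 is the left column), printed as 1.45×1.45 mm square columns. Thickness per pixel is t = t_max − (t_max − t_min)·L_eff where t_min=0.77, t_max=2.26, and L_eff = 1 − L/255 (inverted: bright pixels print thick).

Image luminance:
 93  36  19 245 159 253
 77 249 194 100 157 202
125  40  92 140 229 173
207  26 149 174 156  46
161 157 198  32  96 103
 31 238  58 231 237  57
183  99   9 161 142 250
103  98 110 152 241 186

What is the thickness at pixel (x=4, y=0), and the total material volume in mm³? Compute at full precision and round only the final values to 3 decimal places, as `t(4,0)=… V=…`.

span = t_max - t_min = 2.26 - 0.77 = 1.490
L(4,0) = 159, L_eff = 1 - 159/255 = 0.376471 (inverted)
t(4,0) = 2.26 - 1.490·0.376471 = 1.699
Σt over all 8·6 pixels = 968453/12750 ≈ 75.9570980
V = pitch²·Σt = 1.45²·968453/12750 = 159.700

t(4,0)=1.699 V=159.700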